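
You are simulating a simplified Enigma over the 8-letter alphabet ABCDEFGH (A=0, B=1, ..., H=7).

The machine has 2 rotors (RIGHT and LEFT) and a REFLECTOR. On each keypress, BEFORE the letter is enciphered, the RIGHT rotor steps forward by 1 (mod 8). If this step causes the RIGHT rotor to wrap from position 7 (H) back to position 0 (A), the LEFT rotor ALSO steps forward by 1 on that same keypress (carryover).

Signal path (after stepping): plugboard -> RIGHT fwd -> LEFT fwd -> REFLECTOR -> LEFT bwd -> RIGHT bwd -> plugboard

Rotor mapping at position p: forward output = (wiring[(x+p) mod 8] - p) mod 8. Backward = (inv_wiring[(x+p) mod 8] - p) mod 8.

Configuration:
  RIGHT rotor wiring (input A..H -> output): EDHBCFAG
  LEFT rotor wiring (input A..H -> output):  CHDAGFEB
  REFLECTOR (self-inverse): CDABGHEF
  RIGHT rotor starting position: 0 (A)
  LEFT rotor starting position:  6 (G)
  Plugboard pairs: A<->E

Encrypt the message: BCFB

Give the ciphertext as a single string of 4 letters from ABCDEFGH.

Char 1 ('B'): step: R->1, L=6; B->plug->B->R->G->L->A->refl->C->L'->F->R'->G->plug->G
Char 2 ('C'): step: R->2, L=6; C->plug->C->R->A->L->G->refl->E->L'->C->R'->G->plug->G
Char 3 ('F'): step: R->3, L=6; F->plug->F->R->B->L->D->refl->B->L'->D->R'->E->plug->A
Char 4 ('B'): step: R->4, L=6; B->plug->B->R->B->L->D->refl->B->L'->D->R'->G->plug->G

Answer: GGAG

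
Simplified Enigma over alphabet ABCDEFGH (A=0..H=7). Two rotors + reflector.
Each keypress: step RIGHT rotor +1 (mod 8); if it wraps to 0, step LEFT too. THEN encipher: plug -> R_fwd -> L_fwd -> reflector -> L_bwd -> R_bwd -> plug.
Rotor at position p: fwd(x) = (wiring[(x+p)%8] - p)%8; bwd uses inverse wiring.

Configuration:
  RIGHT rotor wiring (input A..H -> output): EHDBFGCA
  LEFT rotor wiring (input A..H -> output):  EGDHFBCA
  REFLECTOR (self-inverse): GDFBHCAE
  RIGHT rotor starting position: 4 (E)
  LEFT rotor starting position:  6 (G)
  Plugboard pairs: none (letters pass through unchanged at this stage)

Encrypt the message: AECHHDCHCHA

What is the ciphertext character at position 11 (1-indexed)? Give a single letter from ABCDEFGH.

Char 1 ('A'): step: R->5, L=6; A->plug->A->R->B->L->C->refl->F->L'->E->R'->G->plug->G
Char 2 ('E'): step: R->6, L=6; E->plug->E->R->F->L->B->refl->D->L'->H->R'->G->plug->G
Char 3 ('C'): step: R->7, L=6; C->plug->C->R->A->L->E->refl->H->L'->G->R'->F->plug->F
Char 4 ('H'): step: R->0, L->7 (L advanced); H->plug->H->R->A->L->B->refl->D->L'->H->R'->B->plug->B
Char 5 ('H'): step: R->1, L=7; H->plug->H->R->D->L->E->refl->H->L'->C->R'->B->plug->B
Char 6 ('D'): step: R->2, L=7; D->plug->D->R->E->L->A->refl->G->L'->F->R'->H->plug->H
Char 7 ('C'): step: R->3, L=7; C->plug->C->R->D->L->E->refl->H->L'->C->R'->B->plug->B
Char 8 ('H'): step: R->4, L=7; H->plug->H->R->F->L->G->refl->A->L'->E->R'->D->plug->D
Char 9 ('C'): step: R->5, L=7; C->plug->C->R->D->L->E->refl->H->L'->C->R'->E->plug->E
Char 10 ('H'): step: R->6, L=7; H->plug->H->R->A->L->B->refl->D->L'->H->R'->G->plug->G
Char 11 ('A'): step: R->7, L=7; A->plug->A->R->B->L->F->refl->C->L'->G->R'->F->plug->F

F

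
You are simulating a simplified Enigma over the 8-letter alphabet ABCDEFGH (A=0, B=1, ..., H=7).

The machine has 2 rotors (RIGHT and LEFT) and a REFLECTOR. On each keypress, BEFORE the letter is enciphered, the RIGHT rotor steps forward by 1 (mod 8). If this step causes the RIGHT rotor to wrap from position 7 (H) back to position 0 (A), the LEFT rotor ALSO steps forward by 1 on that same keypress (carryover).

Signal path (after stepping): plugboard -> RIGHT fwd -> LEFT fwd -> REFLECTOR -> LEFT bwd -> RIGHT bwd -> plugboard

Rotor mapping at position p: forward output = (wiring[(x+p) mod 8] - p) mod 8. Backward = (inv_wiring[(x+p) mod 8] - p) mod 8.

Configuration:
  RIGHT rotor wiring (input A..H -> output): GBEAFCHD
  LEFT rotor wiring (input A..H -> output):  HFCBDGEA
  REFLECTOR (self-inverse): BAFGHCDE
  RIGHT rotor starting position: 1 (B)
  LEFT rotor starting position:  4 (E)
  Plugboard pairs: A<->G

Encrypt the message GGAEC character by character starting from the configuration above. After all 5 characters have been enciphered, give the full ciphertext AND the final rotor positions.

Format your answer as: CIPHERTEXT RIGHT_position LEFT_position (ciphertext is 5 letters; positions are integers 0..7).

Char 1 ('G'): step: R->2, L=4; G->plug->A->R->C->L->A->refl->B->L'->F->R'->E->plug->E
Char 2 ('G'): step: R->3, L=4; G->plug->A->R->F->L->B->refl->A->L'->C->R'->B->plug->B
Char 3 ('A'): step: R->4, L=4; A->plug->G->R->A->L->H->refl->E->L'->D->R'->C->plug->C
Char 4 ('E'): step: R->5, L=4; E->plug->E->R->E->L->D->refl->G->L'->G->R'->C->plug->C
Char 5 ('C'): step: R->6, L=4; C->plug->C->R->A->L->H->refl->E->L'->D->R'->D->plug->D
Final: ciphertext=EBCCD, RIGHT=6, LEFT=4

Answer: EBCCD 6 4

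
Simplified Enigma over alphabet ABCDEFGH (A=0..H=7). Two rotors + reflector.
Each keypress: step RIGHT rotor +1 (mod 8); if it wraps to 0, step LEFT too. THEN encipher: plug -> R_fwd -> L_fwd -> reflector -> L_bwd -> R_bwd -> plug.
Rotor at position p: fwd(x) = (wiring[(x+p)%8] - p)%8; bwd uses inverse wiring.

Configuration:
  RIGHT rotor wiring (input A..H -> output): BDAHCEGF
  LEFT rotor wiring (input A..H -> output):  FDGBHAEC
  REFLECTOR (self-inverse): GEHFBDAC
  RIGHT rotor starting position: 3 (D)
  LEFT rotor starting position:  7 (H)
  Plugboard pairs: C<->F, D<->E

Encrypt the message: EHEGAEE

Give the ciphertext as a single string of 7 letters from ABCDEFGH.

Answer: DBCEFHB

Derivation:
Char 1 ('E'): step: R->4, L=7; E->plug->D->R->B->L->G->refl->A->L'->F->R'->E->plug->D
Char 2 ('H'): step: R->5, L=7; H->plug->H->R->F->L->A->refl->G->L'->B->R'->B->plug->B
Char 3 ('E'): step: R->6, L=7; E->plug->D->R->F->L->A->refl->G->L'->B->R'->F->plug->C
Char 4 ('G'): step: R->7, L=7; G->plug->G->R->F->L->A->refl->G->L'->B->R'->D->plug->E
Char 5 ('A'): step: R->0, L->0 (L advanced); A->plug->A->R->B->L->D->refl->F->L'->A->R'->C->plug->F
Char 6 ('E'): step: R->1, L=0; E->plug->D->R->B->L->D->refl->F->L'->A->R'->H->plug->H
Char 7 ('E'): step: R->2, L=0; E->plug->D->R->C->L->G->refl->A->L'->F->R'->B->plug->B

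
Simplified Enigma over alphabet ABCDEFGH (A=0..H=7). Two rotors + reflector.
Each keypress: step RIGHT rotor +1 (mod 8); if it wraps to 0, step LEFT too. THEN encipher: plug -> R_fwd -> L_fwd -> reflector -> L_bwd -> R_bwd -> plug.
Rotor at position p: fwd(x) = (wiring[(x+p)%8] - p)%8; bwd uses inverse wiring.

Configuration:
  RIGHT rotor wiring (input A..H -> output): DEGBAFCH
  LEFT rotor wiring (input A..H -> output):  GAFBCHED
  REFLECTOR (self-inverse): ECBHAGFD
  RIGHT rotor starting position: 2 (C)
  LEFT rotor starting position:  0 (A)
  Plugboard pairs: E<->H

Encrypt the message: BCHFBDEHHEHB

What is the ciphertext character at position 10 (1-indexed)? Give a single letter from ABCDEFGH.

Char 1 ('B'): step: R->3, L=0; B->plug->B->R->F->L->H->refl->D->L'->H->R'->D->plug->D
Char 2 ('C'): step: R->4, L=0; C->plug->C->R->G->L->E->refl->A->L'->B->R'->B->plug->B
Char 3 ('H'): step: R->5, L=0; H->plug->E->R->H->L->D->refl->H->L'->F->R'->B->plug->B
Char 4 ('F'): step: R->6, L=0; F->plug->F->R->D->L->B->refl->C->L'->E->R'->A->plug->A
Char 5 ('B'): step: R->7, L=0; B->plug->B->R->E->L->C->refl->B->L'->D->R'->H->plug->E
Char 6 ('D'): step: R->0, L->1 (L advanced); D->plug->D->R->B->L->E->refl->A->L'->C->R'->G->plug->G
Char 7 ('E'): step: R->1, L=1; E->plug->H->R->C->L->A->refl->E->L'->B->R'->F->plug->F
Char 8 ('H'): step: R->2, L=1; H->plug->E->R->A->L->H->refl->D->L'->F->R'->F->plug->F
Char 9 ('H'): step: R->3, L=1; H->plug->E->R->E->L->G->refl->F->L'->H->R'->D->plug->D
Char 10 ('E'): step: R->4, L=1; E->plug->H->R->F->L->D->refl->H->L'->A->R'->F->plug->F

F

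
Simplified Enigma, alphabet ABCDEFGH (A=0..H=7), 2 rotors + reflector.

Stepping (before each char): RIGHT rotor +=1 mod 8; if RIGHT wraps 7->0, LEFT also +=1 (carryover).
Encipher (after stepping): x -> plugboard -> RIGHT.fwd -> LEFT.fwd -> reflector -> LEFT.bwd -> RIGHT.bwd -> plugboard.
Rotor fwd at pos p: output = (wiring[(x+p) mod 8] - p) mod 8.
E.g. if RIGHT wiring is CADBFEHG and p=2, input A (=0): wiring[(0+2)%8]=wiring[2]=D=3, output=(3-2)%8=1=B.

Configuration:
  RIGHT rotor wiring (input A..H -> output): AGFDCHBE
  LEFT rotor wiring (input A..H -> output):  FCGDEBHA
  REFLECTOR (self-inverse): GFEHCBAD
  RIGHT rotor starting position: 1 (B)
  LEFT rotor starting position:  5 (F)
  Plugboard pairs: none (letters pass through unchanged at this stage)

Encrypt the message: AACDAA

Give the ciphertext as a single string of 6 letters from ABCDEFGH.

Answer: GEEGBE

Derivation:
Char 1 ('A'): step: R->2, L=5; A->plug->A->R->D->L->A->refl->G->L'->G->R'->G->plug->G
Char 2 ('A'): step: R->3, L=5; A->plug->A->R->A->L->E->refl->C->L'->B->R'->E->plug->E
Char 3 ('C'): step: R->4, L=5; C->plug->C->R->F->L->B->refl->F->L'->E->R'->E->plug->E
Char 4 ('D'): step: R->5, L=5; D->plug->D->R->D->L->A->refl->G->L'->G->R'->G->plug->G
Char 5 ('A'): step: R->6, L=5; A->plug->A->R->D->L->A->refl->G->L'->G->R'->B->plug->B
Char 6 ('A'): step: R->7, L=5; A->plug->A->R->F->L->B->refl->F->L'->E->R'->E->plug->E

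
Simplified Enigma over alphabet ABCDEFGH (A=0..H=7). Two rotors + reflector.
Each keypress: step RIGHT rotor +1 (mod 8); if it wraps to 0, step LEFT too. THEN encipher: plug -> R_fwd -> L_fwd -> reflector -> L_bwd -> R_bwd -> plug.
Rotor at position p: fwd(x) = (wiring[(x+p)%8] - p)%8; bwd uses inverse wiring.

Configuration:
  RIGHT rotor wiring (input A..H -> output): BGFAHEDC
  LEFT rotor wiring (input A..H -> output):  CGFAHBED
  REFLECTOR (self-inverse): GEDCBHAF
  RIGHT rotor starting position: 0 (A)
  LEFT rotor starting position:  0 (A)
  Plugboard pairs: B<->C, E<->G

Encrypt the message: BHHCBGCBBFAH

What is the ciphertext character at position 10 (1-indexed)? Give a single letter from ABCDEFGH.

Char 1 ('B'): step: R->1, L=0; B->plug->C->R->H->L->D->refl->C->L'->A->R'->H->plug->H
Char 2 ('H'): step: R->2, L=0; H->plug->H->R->E->L->H->refl->F->L'->C->R'->D->plug->D
Char 3 ('H'): step: R->3, L=0; H->plug->H->R->C->L->F->refl->H->L'->E->R'->B->plug->C
Char 4 ('C'): step: R->4, L=0; C->plug->B->R->A->L->C->refl->D->L'->H->R'->C->plug->B
Char 5 ('B'): step: R->5, L=0; B->plug->C->R->F->L->B->refl->E->L'->G->R'->B->plug->C
Char 6 ('G'): step: R->6, L=0; G->plug->E->R->H->L->D->refl->C->L'->A->R'->D->plug->D
Char 7 ('C'): step: R->7, L=0; C->plug->B->R->C->L->F->refl->H->L'->E->R'->H->plug->H
Char 8 ('B'): step: R->0, L->1 (L advanced); B->plug->C->R->F->L->D->refl->C->L'->G->R'->B->plug->C
Char 9 ('B'): step: R->1, L=1; B->plug->C->R->H->L->B->refl->E->L'->B->R'->G->plug->E
Char 10 ('F'): step: R->2, L=1; F->plug->F->R->A->L->F->refl->H->L'->C->R'->D->plug->D

D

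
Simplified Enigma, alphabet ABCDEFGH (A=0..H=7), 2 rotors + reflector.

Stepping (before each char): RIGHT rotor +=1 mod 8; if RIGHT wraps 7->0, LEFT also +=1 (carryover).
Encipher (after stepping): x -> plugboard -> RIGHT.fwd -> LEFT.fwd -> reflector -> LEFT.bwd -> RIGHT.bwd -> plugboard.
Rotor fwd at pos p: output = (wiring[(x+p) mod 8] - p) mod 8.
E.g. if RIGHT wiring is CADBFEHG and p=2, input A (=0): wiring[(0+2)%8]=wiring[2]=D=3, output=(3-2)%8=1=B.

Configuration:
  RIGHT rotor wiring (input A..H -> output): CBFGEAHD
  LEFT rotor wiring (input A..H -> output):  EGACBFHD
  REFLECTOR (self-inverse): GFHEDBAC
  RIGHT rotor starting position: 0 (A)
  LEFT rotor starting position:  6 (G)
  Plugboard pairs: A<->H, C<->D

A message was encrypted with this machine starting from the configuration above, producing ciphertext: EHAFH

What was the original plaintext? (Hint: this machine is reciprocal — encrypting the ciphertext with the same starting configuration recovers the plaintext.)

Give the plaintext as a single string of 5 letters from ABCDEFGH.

Char 1 ('E'): step: R->1, L=6; E->plug->E->R->H->L->H->refl->C->L'->E->R'->B->plug->B
Char 2 ('H'): step: R->2, L=6; H->plug->A->R->D->L->A->refl->G->L'->C->R'->C->plug->D
Char 3 ('A'): step: R->3, L=6; A->plug->H->R->C->L->G->refl->A->L'->D->R'->A->plug->H
Char 4 ('F'): step: R->4, L=6; F->plug->F->R->F->L->E->refl->D->L'->G->R'->E->plug->E
Char 5 ('H'): step: R->5, L=6; H->plug->A->R->D->L->A->refl->G->L'->C->R'->B->plug->B

Answer: BDHEB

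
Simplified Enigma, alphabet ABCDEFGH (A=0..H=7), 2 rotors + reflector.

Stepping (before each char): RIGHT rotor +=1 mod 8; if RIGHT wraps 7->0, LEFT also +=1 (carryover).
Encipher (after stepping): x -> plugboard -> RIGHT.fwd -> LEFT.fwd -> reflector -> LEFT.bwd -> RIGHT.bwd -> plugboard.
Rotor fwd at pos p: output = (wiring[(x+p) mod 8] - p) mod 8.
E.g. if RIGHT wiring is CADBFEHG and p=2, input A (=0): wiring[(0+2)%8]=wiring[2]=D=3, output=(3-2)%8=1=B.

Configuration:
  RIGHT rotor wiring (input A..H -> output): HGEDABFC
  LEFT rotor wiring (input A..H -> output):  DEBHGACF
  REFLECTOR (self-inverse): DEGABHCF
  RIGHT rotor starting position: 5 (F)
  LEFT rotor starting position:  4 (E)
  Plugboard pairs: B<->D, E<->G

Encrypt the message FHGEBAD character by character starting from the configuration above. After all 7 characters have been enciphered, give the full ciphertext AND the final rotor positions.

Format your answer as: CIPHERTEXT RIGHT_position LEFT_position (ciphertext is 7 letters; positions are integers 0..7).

Char 1 ('F'): step: R->6, L=4; F->plug->F->R->F->L->A->refl->D->L'->H->R'->A->plug->A
Char 2 ('H'): step: R->7, L=4; H->plug->H->R->G->L->F->refl->H->L'->E->R'->E->plug->G
Char 3 ('G'): step: R->0, L->5 (L advanced); G->plug->E->R->A->L->D->refl->A->L'->C->R'->H->plug->H
Char 4 ('E'): step: R->1, L=5; E->plug->G->R->B->L->F->refl->H->L'->E->R'->F->plug->F
Char 5 ('B'): step: R->2, L=5; B->plug->D->R->H->L->B->refl->E->L'->F->R'->G->plug->E
Char 6 ('A'): step: R->3, L=5; A->plug->A->R->A->L->D->refl->A->L'->C->R'->D->plug->B
Char 7 ('D'): step: R->4, L=5; D->plug->B->R->F->L->E->refl->B->L'->H->R'->H->plug->H
Final: ciphertext=AGHFEBH, RIGHT=4, LEFT=5

Answer: AGHFEBH 4 5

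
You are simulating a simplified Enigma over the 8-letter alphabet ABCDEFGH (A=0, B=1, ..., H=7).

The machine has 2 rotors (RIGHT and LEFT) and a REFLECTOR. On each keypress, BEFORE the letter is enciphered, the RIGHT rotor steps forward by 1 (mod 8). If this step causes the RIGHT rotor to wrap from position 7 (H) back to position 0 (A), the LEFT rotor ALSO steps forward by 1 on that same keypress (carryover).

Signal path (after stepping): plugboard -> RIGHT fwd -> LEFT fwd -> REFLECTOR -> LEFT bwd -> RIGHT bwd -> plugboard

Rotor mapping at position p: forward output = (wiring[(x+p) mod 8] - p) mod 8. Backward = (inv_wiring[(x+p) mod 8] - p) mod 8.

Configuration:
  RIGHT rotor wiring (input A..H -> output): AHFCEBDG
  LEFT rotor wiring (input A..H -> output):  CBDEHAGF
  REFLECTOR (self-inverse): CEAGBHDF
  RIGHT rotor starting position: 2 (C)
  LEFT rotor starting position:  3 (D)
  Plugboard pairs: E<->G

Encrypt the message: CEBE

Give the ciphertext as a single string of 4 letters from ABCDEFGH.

Char 1 ('C'): step: R->3, L=3; C->plug->C->R->G->L->G->refl->D->L'->D->R'->E->plug->G
Char 2 ('E'): step: R->4, L=3; E->plug->G->R->B->L->E->refl->B->L'->A->R'->A->plug->A
Char 3 ('B'): step: R->5, L=3; B->plug->B->R->G->L->G->refl->D->L'->D->R'->D->plug->D
Char 4 ('E'): step: R->6, L=3; E->plug->G->R->G->L->G->refl->D->L'->D->R'->H->plug->H

Answer: GADH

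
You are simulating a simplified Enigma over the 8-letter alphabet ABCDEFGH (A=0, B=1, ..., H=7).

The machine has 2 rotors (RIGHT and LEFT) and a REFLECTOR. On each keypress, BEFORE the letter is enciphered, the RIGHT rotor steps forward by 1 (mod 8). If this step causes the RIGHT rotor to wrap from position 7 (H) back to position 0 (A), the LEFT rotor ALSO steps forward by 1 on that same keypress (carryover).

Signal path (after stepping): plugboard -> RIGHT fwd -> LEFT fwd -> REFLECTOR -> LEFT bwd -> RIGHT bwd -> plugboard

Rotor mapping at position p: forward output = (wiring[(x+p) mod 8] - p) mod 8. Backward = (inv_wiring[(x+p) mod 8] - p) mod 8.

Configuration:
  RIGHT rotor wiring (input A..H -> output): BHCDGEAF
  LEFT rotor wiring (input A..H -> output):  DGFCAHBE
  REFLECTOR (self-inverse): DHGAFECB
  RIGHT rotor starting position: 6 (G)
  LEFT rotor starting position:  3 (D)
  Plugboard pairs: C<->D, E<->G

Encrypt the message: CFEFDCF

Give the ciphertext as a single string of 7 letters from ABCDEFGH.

Char 1 ('C'): step: R->7, L=3; C->plug->D->R->D->L->G->refl->C->L'->H->R'->F->plug->F
Char 2 ('F'): step: R->0, L->4 (L advanced); F->plug->F->R->E->L->H->refl->B->L'->G->R'->E->plug->G
Char 3 ('E'): step: R->1, L=4; E->plug->G->R->E->L->H->refl->B->L'->G->R'->A->plug->A
Char 4 ('F'): step: R->2, L=4; F->plug->F->R->D->L->A->refl->D->L'->B->R'->B->plug->B
Char 5 ('D'): step: R->3, L=4; D->plug->C->R->B->L->D->refl->A->L'->D->R'->B->plug->B
Char 6 ('C'): step: R->4, L=4; C->plug->D->R->B->L->D->refl->A->L'->D->R'->F->plug->F
Char 7 ('F'): step: R->5, L=4; F->plug->F->R->F->L->C->refl->G->L'->H->R'->A->plug->A

Answer: FGABBFA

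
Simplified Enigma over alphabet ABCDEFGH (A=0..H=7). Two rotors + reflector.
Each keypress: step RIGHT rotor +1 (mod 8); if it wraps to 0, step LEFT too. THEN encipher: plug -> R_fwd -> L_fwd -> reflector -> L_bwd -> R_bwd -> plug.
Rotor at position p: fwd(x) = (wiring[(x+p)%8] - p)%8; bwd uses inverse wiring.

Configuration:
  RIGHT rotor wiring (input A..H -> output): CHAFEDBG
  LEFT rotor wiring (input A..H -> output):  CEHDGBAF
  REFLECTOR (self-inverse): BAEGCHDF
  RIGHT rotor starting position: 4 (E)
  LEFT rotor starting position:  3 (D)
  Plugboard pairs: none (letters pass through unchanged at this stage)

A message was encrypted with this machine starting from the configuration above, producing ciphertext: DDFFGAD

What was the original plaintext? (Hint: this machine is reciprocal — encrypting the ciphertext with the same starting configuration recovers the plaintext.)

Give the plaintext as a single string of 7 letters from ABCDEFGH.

Answer: FEBDDFG

Derivation:
Char 1 ('D'): step: R->5, L=3; D->plug->D->R->F->L->H->refl->F->L'->D->R'->F->plug->F
Char 2 ('D'): step: R->6, L=3; D->plug->D->R->B->L->D->refl->G->L'->C->R'->E->plug->E
Char 3 ('F'): step: R->7, L=3; F->plug->F->R->F->L->H->refl->F->L'->D->R'->B->plug->B
Char 4 ('F'): step: R->0, L->4 (L advanced); F->plug->F->R->D->L->B->refl->A->L'->F->R'->D->plug->D
Char 5 ('G'): step: R->1, L=4; G->plug->G->R->F->L->A->refl->B->L'->D->R'->D->plug->D
Char 6 ('A'): step: R->2, L=4; A->plug->A->R->G->L->D->refl->G->L'->E->R'->F->plug->F
Char 7 ('D'): step: R->3, L=4; D->plug->D->R->G->L->D->refl->G->L'->E->R'->G->plug->G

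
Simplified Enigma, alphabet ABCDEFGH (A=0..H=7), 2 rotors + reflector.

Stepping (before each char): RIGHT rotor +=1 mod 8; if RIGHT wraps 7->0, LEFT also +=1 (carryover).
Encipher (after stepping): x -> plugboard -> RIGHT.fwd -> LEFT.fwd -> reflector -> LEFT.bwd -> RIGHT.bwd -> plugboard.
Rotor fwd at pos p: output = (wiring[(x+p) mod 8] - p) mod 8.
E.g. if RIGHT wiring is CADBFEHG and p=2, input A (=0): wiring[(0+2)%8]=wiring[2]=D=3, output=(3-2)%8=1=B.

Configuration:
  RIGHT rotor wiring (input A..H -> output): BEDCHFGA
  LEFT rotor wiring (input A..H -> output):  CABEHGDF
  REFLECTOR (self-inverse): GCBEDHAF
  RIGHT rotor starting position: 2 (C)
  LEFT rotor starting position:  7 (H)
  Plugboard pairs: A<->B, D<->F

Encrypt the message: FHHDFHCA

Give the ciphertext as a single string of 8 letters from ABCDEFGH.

Answer: CFCFGFDH

Derivation:
Char 1 ('F'): step: R->3, L=7; F->plug->D->R->D->L->C->refl->B->L'->C->R'->C->plug->C
Char 2 ('H'): step: R->4, L=7; H->plug->H->R->G->L->H->refl->F->L'->E->R'->D->plug->F
Char 3 ('H'): step: R->5, L=7; H->plug->H->R->C->L->B->refl->C->L'->D->R'->C->plug->C
Char 4 ('D'): step: R->6, L=7; D->plug->F->R->E->L->F->refl->H->L'->G->R'->D->plug->F
Char 5 ('F'): step: R->7, L=7; F->plug->D->R->E->L->F->refl->H->L'->G->R'->G->plug->G
Char 6 ('H'): step: R->0, L->0 (L advanced); H->plug->H->R->A->L->C->refl->B->L'->C->R'->D->plug->F
Char 7 ('C'): step: R->1, L=0; C->plug->C->R->B->L->A->refl->G->L'->F->R'->F->plug->D
Char 8 ('A'): step: R->2, L=0; A->plug->B->R->A->L->C->refl->B->L'->C->R'->H->plug->H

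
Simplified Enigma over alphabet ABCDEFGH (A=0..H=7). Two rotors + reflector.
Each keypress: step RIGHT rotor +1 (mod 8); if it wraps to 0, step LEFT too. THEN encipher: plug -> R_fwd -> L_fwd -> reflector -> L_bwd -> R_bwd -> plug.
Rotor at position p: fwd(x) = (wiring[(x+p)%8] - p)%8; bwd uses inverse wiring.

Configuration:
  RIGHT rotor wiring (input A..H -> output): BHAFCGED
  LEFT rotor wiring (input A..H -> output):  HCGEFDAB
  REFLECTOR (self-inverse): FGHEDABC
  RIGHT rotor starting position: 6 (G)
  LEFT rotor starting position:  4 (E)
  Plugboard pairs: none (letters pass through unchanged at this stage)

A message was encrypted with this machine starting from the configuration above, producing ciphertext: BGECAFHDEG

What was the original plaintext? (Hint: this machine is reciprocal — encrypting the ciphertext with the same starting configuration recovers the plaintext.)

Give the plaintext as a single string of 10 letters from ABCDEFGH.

Answer: ABHHDAGEFB

Derivation:
Char 1 ('B'): step: R->7, L=4; B->plug->B->R->C->L->E->refl->D->L'->E->R'->A->plug->A
Char 2 ('G'): step: R->0, L->5 (L advanced); G->plug->G->R->E->L->F->refl->A->L'->H->R'->B->plug->B
Char 3 ('E'): step: R->1, L=5; E->plug->E->R->F->L->B->refl->G->L'->A->R'->H->plug->H
Char 4 ('C'): step: R->2, L=5; C->plug->C->R->A->L->G->refl->B->L'->F->R'->H->plug->H
Char 5 ('A'): step: R->3, L=5; A->plug->A->R->C->L->E->refl->D->L'->B->R'->D->plug->D
Char 6 ('F'): step: R->4, L=5; F->plug->F->R->D->L->C->refl->H->L'->G->R'->A->plug->A
Char 7 ('H'): step: R->5, L=5; H->plug->H->R->F->L->B->refl->G->L'->A->R'->G->plug->G
Char 8 ('D'): step: R->6, L=5; D->plug->D->R->B->L->D->refl->E->L'->C->R'->E->plug->E
Char 9 ('E'): step: R->7, L=5; E->plug->E->R->G->L->H->refl->C->L'->D->R'->F->plug->F
Char 10 ('G'): step: R->0, L->6 (L advanced); G->plug->G->R->E->L->A->refl->F->L'->H->R'->B->plug->B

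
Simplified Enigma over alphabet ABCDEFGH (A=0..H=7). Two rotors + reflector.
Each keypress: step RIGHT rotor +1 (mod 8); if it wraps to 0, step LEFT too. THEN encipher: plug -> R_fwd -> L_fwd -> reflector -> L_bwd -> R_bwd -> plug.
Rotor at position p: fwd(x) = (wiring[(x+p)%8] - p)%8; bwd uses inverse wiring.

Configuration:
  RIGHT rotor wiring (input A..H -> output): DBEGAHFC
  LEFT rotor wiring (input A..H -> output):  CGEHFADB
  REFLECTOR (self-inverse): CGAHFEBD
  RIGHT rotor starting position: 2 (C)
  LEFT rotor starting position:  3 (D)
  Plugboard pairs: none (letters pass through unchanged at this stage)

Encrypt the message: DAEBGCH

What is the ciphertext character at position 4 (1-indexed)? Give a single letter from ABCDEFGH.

Char 1 ('D'): step: R->3, L=3; D->plug->D->R->C->L->F->refl->E->L'->A->R'->F->plug->F
Char 2 ('A'): step: R->4, L=3; A->plug->A->R->E->L->G->refl->B->L'->H->R'->E->plug->E
Char 3 ('E'): step: R->5, L=3; E->plug->E->R->E->L->G->refl->B->L'->H->R'->F->plug->F
Char 4 ('B'): step: R->6, L=3; B->plug->B->R->E->L->G->refl->B->L'->H->R'->A->plug->A

A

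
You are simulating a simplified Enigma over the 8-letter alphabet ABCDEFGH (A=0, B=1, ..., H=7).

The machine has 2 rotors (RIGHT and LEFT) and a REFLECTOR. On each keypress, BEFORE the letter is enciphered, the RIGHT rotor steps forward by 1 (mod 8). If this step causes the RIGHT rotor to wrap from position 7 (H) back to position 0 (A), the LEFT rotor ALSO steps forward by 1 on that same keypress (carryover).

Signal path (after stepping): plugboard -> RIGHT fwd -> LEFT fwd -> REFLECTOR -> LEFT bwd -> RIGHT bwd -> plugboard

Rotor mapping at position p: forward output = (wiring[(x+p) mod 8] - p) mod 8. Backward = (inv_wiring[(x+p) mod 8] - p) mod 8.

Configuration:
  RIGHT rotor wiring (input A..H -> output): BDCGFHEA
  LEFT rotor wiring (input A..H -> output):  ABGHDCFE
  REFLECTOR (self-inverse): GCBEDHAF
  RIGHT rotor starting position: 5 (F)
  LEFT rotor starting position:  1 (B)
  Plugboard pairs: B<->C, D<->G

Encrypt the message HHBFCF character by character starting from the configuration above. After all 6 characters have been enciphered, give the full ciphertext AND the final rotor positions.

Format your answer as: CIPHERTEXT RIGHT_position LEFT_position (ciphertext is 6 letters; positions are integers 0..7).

Char 1 ('H'): step: R->6, L=1; H->plug->H->R->B->L->F->refl->H->L'->H->R'->G->plug->D
Char 2 ('H'): step: R->7, L=1; H->plug->H->R->F->L->E->refl->D->L'->G->R'->F->plug->F
Char 3 ('B'): step: R->0, L->2 (L advanced); B->plug->C->R->C->L->B->refl->C->L'->F->R'->E->plug->E
Char 4 ('F'): step: R->1, L=2; F->plug->F->R->D->L->A->refl->G->L'->G->R'->E->plug->E
Char 5 ('C'): step: R->2, L=2; C->plug->B->R->E->L->D->refl->E->L'->A->R'->A->plug->A
Char 6 ('F'): step: R->3, L=2; F->plug->F->R->G->L->G->refl->A->L'->D->R'->A->plug->A
Final: ciphertext=DFEEAA, RIGHT=3, LEFT=2

Answer: DFEEAA 3 2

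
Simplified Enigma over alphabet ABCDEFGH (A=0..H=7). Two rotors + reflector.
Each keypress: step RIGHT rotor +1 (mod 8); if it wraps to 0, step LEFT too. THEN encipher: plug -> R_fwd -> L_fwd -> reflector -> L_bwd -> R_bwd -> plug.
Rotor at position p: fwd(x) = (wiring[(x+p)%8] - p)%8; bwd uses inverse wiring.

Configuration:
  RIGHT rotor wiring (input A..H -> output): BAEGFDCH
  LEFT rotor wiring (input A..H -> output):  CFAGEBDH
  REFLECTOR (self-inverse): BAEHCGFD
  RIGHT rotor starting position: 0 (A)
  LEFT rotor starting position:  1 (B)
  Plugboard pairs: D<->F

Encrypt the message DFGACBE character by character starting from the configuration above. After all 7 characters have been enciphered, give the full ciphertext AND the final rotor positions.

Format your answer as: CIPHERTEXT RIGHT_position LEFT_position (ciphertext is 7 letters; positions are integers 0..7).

Char 1 ('D'): step: R->1, L=1; D->plug->F->R->B->L->H->refl->D->L'->D->R'->B->plug->B
Char 2 ('F'): step: R->2, L=1; F->plug->D->R->B->L->H->refl->D->L'->D->R'->C->plug->C
Char 3 ('G'): step: R->3, L=1; G->plug->G->R->F->L->C->refl->E->L'->A->R'->C->plug->C
Char 4 ('A'): step: R->4, L=1; A->plug->A->R->B->L->H->refl->D->L'->D->R'->D->plug->F
Char 5 ('C'): step: R->5, L=1; C->plug->C->R->C->L->F->refl->G->L'->G->R'->A->plug->A
Char 6 ('B'): step: R->6, L=1; B->plug->B->R->B->L->H->refl->D->L'->D->R'->C->plug->C
Char 7 ('E'): step: R->7, L=1; E->plug->E->R->H->L->B->refl->A->L'->E->R'->G->plug->G
Final: ciphertext=BCCFACG, RIGHT=7, LEFT=1

Answer: BCCFACG 7 1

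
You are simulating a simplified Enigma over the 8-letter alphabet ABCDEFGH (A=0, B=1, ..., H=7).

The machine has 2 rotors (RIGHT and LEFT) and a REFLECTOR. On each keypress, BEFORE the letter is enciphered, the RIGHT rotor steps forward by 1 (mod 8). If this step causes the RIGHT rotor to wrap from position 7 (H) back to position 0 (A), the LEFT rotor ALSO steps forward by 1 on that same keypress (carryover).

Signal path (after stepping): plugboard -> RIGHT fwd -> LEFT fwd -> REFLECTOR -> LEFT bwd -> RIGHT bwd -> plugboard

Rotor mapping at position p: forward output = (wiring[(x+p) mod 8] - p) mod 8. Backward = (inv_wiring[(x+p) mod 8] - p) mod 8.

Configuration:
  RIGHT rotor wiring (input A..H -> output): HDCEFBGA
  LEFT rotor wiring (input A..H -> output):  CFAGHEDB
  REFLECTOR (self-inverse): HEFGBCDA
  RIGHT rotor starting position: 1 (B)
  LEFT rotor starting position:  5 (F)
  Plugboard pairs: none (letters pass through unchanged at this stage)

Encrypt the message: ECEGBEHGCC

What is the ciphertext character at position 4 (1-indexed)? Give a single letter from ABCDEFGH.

Char 1 ('E'): step: R->2, L=5; E->plug->E->R->E->L->A->refl->H->L'->A->R'->A->plug->A
Char 2 ('C'): step: R->3, L=5; C->plug->C->R->G->L->B->refl->E->L'->C->R'->B->plug->B
Char 3 ('E'): step: R->4, L=5; E->plug->E->R->D->L->F->refl->C->L'->H->R'->F->plug->F
Char 4 ('G'): step: R->5, L=5; G->plug->G->R->H->L->C->refl->F->L'->D->R'->C->plug->C

C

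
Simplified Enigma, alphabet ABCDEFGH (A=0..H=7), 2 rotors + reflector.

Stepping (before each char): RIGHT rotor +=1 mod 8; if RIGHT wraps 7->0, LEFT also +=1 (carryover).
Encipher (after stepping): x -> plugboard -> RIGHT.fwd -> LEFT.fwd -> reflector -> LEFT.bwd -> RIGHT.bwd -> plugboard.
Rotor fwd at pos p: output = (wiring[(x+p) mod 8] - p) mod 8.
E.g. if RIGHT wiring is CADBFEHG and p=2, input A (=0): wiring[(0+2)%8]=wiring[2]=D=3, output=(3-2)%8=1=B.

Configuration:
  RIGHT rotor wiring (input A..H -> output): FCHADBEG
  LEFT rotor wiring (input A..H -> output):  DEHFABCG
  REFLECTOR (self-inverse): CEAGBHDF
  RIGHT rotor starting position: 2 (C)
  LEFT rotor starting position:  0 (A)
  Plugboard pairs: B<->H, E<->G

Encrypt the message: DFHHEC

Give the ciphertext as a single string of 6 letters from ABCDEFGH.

Answer: ABDCCE

Derivation:
Char 1 ('D'): step: R->3, L=0; D->plug->D->R->B->L->E->refl->B->L'->F->R'->A->plug->A
Char 2 ('F'): step: R->4, L=0; F->plug->F->R->G->L->C->refl->A->L'->E->R'->H->plug->B
Char 3 ('H'): step: R->5, L=0; H->plug->B->R->H->L->G->refl->D->L'->A->R'->D->plug->D
Char 4 ('H'): step: R->6, L=0; H->plug->B->R->A->L->D->refl->G->L'->H->R'->C->plug->C
Char 5 ('E'): step: R->7, L=0; E->plug->G->R->C->L->H->refl->F->L'->D->R'->C->plug->C
Char 6 ('C'): step: R->0, L->1 (L advanced); C->plug->C->R->H->L->C->refl->A->L'->E->R'->G->plug->E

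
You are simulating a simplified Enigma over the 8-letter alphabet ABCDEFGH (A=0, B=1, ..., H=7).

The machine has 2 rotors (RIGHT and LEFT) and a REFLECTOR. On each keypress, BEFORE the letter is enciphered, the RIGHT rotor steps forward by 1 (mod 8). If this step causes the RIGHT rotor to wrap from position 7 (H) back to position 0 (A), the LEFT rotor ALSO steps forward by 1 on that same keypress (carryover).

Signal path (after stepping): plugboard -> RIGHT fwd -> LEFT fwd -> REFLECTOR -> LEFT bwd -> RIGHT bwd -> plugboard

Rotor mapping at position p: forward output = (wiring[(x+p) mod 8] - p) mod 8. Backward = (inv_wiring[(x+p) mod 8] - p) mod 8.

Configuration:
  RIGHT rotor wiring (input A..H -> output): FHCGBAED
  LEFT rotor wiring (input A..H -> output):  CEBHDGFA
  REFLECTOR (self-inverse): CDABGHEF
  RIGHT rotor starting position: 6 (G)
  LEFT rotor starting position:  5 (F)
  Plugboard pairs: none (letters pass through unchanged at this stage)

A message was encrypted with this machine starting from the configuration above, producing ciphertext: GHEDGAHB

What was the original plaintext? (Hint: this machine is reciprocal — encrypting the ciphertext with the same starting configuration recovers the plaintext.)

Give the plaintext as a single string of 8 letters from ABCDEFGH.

Answer: BCBACBFE

Derivation:
Char 1 ('G'): step: R->7, L=5; G->plug->G->R->B->L->A->refl->C->L'->G->R'->B->plug->B
Char 2 ('H'): step: R->0, L->6 (L advanced); H->plug->H->R->D->L->G->refl->E->L'->C->R'->C->plug->C
Char 3 ('E'): step: R->1, L=6; E->plug->E->R->H->L->A->refl->C->L'->B->R'->B->plug->B
Char 4 ('D'): step: R->2, L=6; D->plug->D->R->G->L->F->refl->H->L'->A->R'->A->plug->A
Char 5 ('G'): step: R->3, L=6; G->plug->G->R->E->L->D->refl->B->L'->F->R'->C->plug->C
Char 6 ('A'): step: R->4, L=6; A->plug->A->R->F->L->B->refl->D->L'->E->R'->B->plug->B
Char 7 ('H'): step: R->5, L=6; H->plug->H->R->E->L->D->refl->B->L'->F->R'->F->plug->F
Char 8 ('B'): step: R->6, L=6; B->plug->B->R->F->L->B->refl->D->L'->E->R'->E->plug->E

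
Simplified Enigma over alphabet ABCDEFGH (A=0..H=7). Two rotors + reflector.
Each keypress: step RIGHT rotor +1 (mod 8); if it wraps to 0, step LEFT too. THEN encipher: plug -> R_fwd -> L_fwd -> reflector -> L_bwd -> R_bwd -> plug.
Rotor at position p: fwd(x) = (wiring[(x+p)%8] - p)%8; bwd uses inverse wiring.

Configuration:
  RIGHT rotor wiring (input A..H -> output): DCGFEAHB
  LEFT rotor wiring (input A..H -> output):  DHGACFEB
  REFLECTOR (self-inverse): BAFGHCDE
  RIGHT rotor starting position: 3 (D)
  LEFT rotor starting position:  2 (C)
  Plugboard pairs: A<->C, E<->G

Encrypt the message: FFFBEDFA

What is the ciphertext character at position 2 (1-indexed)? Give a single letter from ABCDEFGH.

Char 1 ('F'): step: R->4, L=2; F->plug->F->R->G->L->B->refl->A->L'->C->R'->G->plug->E
Char 2 ('F'): step: R->5, L=2; F->plug->F->R->B->L->G->refl->D->L'->D->R'->A->plug->C

C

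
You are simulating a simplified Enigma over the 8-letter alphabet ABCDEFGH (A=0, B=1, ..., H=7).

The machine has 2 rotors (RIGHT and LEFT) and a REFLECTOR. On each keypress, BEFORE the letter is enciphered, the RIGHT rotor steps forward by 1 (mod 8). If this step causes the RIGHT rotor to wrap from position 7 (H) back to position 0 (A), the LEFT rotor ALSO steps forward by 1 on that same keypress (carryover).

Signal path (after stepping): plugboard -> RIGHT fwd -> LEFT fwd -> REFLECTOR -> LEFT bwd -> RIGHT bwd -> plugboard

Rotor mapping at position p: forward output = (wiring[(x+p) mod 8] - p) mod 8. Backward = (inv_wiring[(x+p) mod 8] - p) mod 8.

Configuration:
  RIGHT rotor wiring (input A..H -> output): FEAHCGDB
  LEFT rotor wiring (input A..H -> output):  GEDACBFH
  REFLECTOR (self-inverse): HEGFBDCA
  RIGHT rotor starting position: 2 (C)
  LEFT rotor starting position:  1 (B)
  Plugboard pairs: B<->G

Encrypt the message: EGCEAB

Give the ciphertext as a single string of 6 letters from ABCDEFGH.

Char 1 ('E'): step: R->3, L=1; E->plug->E->R->G->L->G->refl->C->L'->B->R'->G->plug->B
Char 2 ('G'): step: R->4, L=1; G->plug->B->R->C->L->H->refl->A->L'->E->R'->G->plug->B
Char 3 ('C'): step: R->5, L=1; C->plug->C->R->E->L->A->refl->H->L'->C->R'->G->plug->B
Char 4 ('E'): step: R->6, L=1; E->plug->E->R->C->L->H->refl->A->L'->E->R'->G->plug->B
Char 5 ('A'): step: R->7, L=1; A->plug->A->R->C->L->H->refl->A->L'->E->R'->H->plug->H
Char 6 ('B'): step: R->0, L->2 (L advanced); B->plug->G->R->D->L->H->refl->A->L'->C->R'->E->plug->E

Answer: BBBBHE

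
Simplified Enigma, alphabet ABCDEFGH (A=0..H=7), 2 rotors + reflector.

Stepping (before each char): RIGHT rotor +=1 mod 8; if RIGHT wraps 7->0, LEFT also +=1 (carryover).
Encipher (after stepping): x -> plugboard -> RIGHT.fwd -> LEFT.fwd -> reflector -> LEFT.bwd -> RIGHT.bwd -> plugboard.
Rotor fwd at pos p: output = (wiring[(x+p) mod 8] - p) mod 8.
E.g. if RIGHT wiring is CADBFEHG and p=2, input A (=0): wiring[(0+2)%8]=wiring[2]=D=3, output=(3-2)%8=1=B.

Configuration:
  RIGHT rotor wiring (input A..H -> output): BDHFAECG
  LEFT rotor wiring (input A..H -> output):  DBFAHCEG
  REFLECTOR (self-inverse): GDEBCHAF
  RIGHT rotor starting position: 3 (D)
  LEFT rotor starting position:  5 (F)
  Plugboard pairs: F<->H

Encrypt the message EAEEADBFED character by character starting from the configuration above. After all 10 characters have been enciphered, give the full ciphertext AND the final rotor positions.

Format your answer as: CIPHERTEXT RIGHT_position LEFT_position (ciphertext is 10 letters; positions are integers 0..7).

Char 1 ('E'): step: R->4, L=5; E->plug->E->R->F->L->A->refl->G->L'->D->R'->G->plug->G
Char 2 ('A'): step: R->5, L=5; A->plug->A->R->H->L->C->refl->E->L'->E->R'->D->plug->D
Char 3 ('E'): step: R->6, L=5; E->plug->E->R->B->L->H->refl->F->L'->A->R'->B->plug->B
Char 4 ('E'): step: R->7, L=5; E->plug->E->R->G->L->D->refl->B->L'->C->R'->B->plug->B
Char 5 ('A'): step: R->0, L->6 (L advanced); A->plug->A->R->B->L->A->refl->G->L'->A->R'->E->plug->E
Char 6 ('D'): step: R->1, L=6; D->plug->D->R->H->L->E->refl->C->L'->F->R'->G->plug->G
Char 7 ('B'): step: R->2, L=6; B->plug->B->R->D->L->D->refl->B->L'->G->R'->C->plug->C
Char 8 ('F'): step: R->3, L=6; F->plug->H->R->E->L->H->refl->F->L'->C->R'->A->plug->A
Char 9 ('E'): step: R->4, L=6; E->plug->E->R->F->L->C->refl->E->L'->H->R'->F->plug->H
Char 10 ('D'): step: R->5, L=6; D->plug->D->R->E->L->H->refl->F->L'->C->R'->F->plug->H
Final: ciphertext=GDBBEGCAHH, RIGHT=5, LEFT=6

Answer: GDBBEGCAHH 5 6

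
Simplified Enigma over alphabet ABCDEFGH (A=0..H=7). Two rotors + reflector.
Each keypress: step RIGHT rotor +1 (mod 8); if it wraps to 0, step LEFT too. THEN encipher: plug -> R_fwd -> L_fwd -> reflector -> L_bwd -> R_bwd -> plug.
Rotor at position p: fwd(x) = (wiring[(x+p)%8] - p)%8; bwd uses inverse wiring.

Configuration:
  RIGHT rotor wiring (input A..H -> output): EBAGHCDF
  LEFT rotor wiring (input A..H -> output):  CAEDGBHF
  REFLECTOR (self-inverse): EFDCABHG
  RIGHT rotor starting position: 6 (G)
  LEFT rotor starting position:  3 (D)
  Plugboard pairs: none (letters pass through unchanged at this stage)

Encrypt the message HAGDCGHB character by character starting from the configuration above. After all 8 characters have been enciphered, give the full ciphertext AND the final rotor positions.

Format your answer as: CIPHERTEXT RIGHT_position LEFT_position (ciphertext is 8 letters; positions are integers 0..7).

Char 1 ('H'): step: R->7, L=3; H->plug->H->R->E->L->C->refl->D->L'->B->R'->D->plug->D
Char 2 ('A'): step: R->0, L->4 (L advanced); A->plug->A->R->E->L->G->refl->H->L'->H->R'->E->plug->E
Char 3 ('G'): step: R->1, L=4; G->plug->G->R->E->L->G->refl->H->L'->H->R'->B->plug->B
Char 4 ('D'): step: R->2, L=4; D->plug->D->R->A->L->C->refl->D->L'->C->R'->G->plug->G
Char 5 ('C'): step: R->3, L=4; C->plug->C->R->H->L->H->refl->G->L'->E->R'->B->plug->B
Char 6 ('G'): step: R->4, L=4; G->plug->G->R->E->L->G->refl->H->L'->H->R'->C->plug->C
Char 7 ('H'): step: R->5, L=4; H->plug->H->R->C->L->D->refl->C->L'->A->R'->C->plug->C
Char 8 ('B'): step: R->6, L=4; B->plug->B->R->H->L->H->refl->G->L'->E->R'->H->plug->H
Final: ciphertext=DEBGBCCH, RIGHT=6, LEFT=4

Answer: DEBGBCCH 6 4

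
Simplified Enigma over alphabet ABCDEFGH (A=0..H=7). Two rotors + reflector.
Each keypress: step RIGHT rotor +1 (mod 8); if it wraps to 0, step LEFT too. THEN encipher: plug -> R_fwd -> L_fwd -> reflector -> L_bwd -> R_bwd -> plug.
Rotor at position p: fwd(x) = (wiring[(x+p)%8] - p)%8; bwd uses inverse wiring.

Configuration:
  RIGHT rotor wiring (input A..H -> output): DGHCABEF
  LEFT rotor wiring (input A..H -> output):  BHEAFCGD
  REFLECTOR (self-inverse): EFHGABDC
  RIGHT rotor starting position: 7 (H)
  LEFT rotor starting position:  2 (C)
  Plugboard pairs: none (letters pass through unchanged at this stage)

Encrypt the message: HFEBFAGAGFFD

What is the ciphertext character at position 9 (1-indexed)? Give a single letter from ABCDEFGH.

Char 1 ('H'): step: R->0, L->3 (L advanced); H->plug->H->R->F->L->G->refl->D->L'->D->R'->A->plug->A
Char 2 ('F'): step: R->1, L=3; F->plug->F->R->D->L->D->refl->G->L'->F->R'->A->plug->A
Char 3 ('E'): step: R->2, L=3; E->plug->E->R->C->L->H->refl->C->L'->B->R'->G->plug->G
Char 4 ('B'): step: R->3, L=3; B->plug->B->R->F->L->G->refl->D->L'->D->R'->G->plug->G
Char 5 ('F'): step: R->4, L=3; F->plug->F->R->C->L->H->refl->C->L'->B->R'->D->plug->D
Char 6 ('A'): step: R->5, L=3; A->plug->A->R->E->L->A->refl->E->L'->G->R'->D->plug->D
Char 7 ('G'): step: R->6, L=3; G->plug->G->R->C->L->H->refl->C->L'->B->R'->E->plug->E
Char 8 ('A'): step: R->7, L=3; A->plug->A->R->G->L->E->refl->A->L'->E->R'->B->plug->B
Char 9 ('G'): step: R->0, L->4 (L advanced); G->plug->G->R->E->L->F->refl->B->L'->A->R'->E->plug->E

E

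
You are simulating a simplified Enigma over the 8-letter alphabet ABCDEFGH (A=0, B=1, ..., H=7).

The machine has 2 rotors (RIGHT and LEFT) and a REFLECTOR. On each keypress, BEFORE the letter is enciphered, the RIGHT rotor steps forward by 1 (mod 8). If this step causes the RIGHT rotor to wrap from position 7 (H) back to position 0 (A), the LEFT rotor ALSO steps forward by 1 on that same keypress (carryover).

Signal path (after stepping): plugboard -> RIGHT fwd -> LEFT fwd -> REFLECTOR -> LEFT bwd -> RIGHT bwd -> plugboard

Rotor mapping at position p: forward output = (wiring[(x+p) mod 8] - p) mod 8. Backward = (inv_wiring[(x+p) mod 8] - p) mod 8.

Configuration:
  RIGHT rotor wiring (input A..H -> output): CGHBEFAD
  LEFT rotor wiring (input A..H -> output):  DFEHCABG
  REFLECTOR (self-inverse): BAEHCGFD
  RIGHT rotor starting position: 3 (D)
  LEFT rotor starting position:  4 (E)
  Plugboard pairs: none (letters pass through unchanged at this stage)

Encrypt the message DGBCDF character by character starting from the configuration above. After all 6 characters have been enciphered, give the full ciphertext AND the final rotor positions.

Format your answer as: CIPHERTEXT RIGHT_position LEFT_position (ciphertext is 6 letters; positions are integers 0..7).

Answer: CHGABD 1 5

Derivation:
Char 1 ('D'): step: R->4, L=4; D->plug->D->R->H->L->D->refl->H->L'->E->R'->C->plug->C
Char 2 ('G'): step: R->5, L=4; G->plug->G->R->E->L->H->refl->D->L'->H->R'->H->plug->H
Char 3 ('B'): step: R->6, L=4; B->plug->B->R->F->L->B->refl->A->L'->G->R'->G->plug->G
Char 4 ('C'): step: R->7, L=4; C->plug->C->R->H->L->D->refl->H->L'->E->R'->A->plug->A
Char 5 ('D'): step: R->0, L->5 (L advanced); D->plug->D->R->B->L->E->refl->C->L'->G->R'->B->plug->B
Char 6 ('F'): step: R->1, L=5; F->plug->F->R->H->L->F->refl->G->L'->D->R'->D->plug->D
Final: ciphertext=CHGABD, RIGHT=1, LEFT=5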